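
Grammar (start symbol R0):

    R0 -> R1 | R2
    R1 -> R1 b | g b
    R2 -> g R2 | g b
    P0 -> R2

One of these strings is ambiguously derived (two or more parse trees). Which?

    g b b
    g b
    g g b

g b

g b b: 1 tree
g b: 2 trees
g g b: 1 tree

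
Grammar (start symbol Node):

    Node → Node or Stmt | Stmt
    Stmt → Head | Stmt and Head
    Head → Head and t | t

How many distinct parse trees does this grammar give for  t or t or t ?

Parse trees for t or t or t:
  [Node [Node [Node [Stmt [Head t]]] or [Stmt [Head t]]] or [Stmt [Head t]]]

1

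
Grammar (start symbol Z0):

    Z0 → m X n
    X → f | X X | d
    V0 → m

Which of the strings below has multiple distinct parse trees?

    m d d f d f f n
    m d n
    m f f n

m d d f d f f n: 42 trees
m d n: 1 tree
m f f n: 1 tree

m d d f d f f n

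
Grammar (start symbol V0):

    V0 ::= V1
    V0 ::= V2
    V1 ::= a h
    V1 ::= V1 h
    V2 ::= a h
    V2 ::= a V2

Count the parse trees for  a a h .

Parse trees for a a h:
  [V0 [V2 a [V2 a h]]]

1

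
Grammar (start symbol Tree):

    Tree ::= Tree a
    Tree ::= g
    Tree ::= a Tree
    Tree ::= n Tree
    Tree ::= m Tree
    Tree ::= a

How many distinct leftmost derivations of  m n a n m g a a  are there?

21

Parse trees for m n a n m g a a (showing first 6 of 21):
  [Tree [Tree [Tree m [Tree n [Tree a [Tree n [Tree m [Tree g]]]]]] a] a]
  [Tree [Tree m [Tree [Tree n [Tree a [Tree n [Tree m [Tree g]]]]] a]] a]
  [Tree [Tree m [Tree n [Tree [Tree a [Tree n [Tree m [Tree g]]]] a]]] a]
  [Tree [Tree m [Tree n [Tree a [Tree [Tree n [Tree m [Tree g]]] a]]]] a]
  [Tree [Tree m [Tree n [Tree a [Tree n [Tree [Tree m [Tree g]] a]]]]] a]
  [Tree [Tree m [Tree n [Tree a [Tree n [Tree m [Tree [Tree g] a]]]]]] a]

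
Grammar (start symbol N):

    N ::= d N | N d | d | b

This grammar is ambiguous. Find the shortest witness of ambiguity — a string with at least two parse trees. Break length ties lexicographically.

length 1: no string has ≥2 trees
length 2: d d has 2 parse trees

Two derivations of d d:
  N ⇒ d N ⇒ d d
  N ⇒ N d ⇒ d d

d d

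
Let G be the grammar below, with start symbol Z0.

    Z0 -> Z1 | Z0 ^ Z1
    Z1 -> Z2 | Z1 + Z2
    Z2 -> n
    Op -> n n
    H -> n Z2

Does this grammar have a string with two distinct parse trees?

(Op, H are unreachable from Z0, so their rules don't affect L(Z0).) Z0 → Z0 ^ Z1 | Z1  ;  Z1 → Z1 + Z2 | Z2  — a left-associative chain with Z2 at the bottom. Each string factors uniquely by precedence.

Unambiguous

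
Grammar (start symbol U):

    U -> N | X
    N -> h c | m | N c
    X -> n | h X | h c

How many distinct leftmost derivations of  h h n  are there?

1

Parse trees for h h n:
  [U [X h [X h [X n]]]]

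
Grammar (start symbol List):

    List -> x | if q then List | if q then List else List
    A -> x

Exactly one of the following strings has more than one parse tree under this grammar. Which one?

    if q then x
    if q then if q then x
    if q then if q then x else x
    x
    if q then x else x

if q then if q then x else x

if q then x: 1 tree
if q then if q then x: 1 tree
if q then if q then x else x: 2 trees
x: 1 tree
if q then x else x: 1 tree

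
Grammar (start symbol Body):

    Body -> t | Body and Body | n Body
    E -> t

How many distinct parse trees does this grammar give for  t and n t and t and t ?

Parse trees for t and n t and t and t (showing first 6 of 9):
  [Body [Body t] and [Body [Body n [Body t]] and [Body [Body t] and [Body t]]]]
  [Body [Body t] and [Body [Body [Body n [Body t]] and [Body t]] and [Body t]]]
  [Body [Body t] and [Body [Body n [Body [Body t] and [Body t]]] and [Body t]]]
  [Body [Body t] and [Body n [Body [Body t] and [Body [Body t] and [Body t]]]]]
  [Body [Body t] and [Body n [Body [Body [Body t] and [Body t]] and [Body t]]]]
  [Body [Body [Body t] and [Body n [Body t]]] and [Body [Body t] and [Body t]]]

9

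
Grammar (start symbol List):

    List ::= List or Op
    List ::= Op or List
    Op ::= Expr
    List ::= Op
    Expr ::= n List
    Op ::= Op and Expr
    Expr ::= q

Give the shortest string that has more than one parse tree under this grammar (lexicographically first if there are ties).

length 1: no string has ≥2 trees
length 2: no string has ≥2 trees
length 3: q or q has 2 parse trees

Two derivations of q or q:
  List ⇒ List or Op ⇒ Op or Op ⇒ Expr or Op ⇒ q or Op ⇒ q or Expr ⇒ q or q
  List ⇒ Op or List ⇒ Expr or List ⇒ q or List ⇒ q or Op ⇒ q or Expr ⇒ q or q

q or q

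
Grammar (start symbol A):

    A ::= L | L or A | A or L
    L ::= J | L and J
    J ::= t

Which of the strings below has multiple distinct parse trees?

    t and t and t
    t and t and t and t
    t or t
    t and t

t or t

t and t and t: 1 tree
t and t and t and t: 1 tree
t or t: 2 trees
t and t: 1 tree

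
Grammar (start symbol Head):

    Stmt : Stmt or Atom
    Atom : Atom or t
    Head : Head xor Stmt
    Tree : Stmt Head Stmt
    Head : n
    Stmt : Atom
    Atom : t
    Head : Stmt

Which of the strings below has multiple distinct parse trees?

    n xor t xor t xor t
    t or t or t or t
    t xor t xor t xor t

n xor t xor t xor t: 1 tree
t or t or t or t: 8 trees
t xor t xor t xor t: 1 tree

t or t or t or t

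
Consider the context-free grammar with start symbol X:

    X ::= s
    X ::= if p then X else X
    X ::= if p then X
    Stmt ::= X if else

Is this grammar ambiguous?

Ambiguous

Witness: if p then if p then s else s

Derivation 1: X ⇒ if p then X else X ⇒ if p then if p then X else X ⇒ if p then if p then s else X ⇒ if p then if p then s else s
Derivation 2: X ⇒ if p then X ⇒ if p then if p then X else X ⇒ if p then if p then s else X ⇒ if p then if p then s else s

Two distinct leftmost derivations for the same string.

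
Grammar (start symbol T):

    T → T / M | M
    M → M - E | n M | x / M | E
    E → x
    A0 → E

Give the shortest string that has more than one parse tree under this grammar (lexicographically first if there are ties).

length 1: no string has ≥2 trees
length 2: no string has ≥2 trees
length 3: x / x has 2 parse trees

Two derivations of x / x:
  T ⇒ T / M ⇒ M / M ⇒ E / M ⇒ x / M ⇒ x / E ⇒ x / x
  T ⇒ M ⇒ x / M ⇒ x / E ⇒ x / x

x / x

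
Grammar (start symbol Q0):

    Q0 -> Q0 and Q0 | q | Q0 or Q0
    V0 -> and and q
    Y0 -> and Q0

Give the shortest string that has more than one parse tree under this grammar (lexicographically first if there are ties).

length 1: no string has ≥2 trees
length 3: no string has ≥2 trees
length 5: q and q and q has 2 parse trees

Two derivations of q and q and q:
  Q0 ⇒ Q0 and Q0 ⇒ Q0 and Q0 and Q0 ⇒ q and Q0 and Q0 ⇒ q and q and Q0 ⇒ q and q and q
  Q0 ⇒ Q0 and Q0 ⇒ q and Q0 ⇒ q and Q0 and Q0 ⇒ q and q and Q0 ⇒ q and q and q

q and q and q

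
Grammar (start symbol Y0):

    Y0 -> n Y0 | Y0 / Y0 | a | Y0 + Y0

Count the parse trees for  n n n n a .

Parse trees for n n n n a:
  [Y0 n [Y0 n [Y0 n [Y0 n [Y0 a]]]]]

1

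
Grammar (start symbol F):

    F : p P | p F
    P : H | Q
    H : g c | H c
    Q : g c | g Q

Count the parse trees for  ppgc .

Parse trees for ppgc:
  [F p [F p [P [H g c]]]]
  [F p [F p [P [Q g c]]]]

2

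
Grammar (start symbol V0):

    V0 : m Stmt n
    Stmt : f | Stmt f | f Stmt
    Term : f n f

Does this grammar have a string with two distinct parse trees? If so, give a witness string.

Ambiguous

Witness: m f f n

Derivation 1: V0 ⇒ m Stmt n ⇒ m Stmt f n ⇒ m f f n
Derivation 2: V0 ⇒ m Stmt n ⇒ m f Stmt n ⇒ m f f n

Two distinct leftmost derivations for the same string.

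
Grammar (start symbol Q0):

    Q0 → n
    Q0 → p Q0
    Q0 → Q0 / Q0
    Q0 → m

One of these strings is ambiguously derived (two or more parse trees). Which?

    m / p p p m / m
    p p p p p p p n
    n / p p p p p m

m / p p p m / m: 5 trees
p p p p p p p n: 1 tree
n / p p p p p m: 1 tree

m / p p p m / m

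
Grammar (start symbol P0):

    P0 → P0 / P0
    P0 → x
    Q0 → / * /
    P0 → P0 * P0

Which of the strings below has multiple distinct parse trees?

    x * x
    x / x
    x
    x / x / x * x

x * x: 1 tree
x / x: 1 tree
x: 1 tree
x / x / x * x: 5 trees

x / x / x * x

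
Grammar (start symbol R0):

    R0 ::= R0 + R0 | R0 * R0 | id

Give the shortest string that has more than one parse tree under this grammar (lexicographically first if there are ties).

id * id * id

length 1: no string has ≥2 trees
length 3: no string has ≥2 trees
length 5: id * id * id has 2 parse trees

Two derivations of id * id * id:
  R0 ⇒ R0 * R0 ⇒ R0 * R0 * R0 ⇒ id * R0 * R0 ⇒ id * id * R0 ⇒ id * id * id
  R0 ⇒ R0 * R0 ⇒ id * R0 ⇒ id * R0 * R0 ⇒ id * id * R0 ⇒ id * id * id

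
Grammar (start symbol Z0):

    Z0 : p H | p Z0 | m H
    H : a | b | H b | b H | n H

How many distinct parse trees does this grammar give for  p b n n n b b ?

6

Parse trees for p b n n n b b:
  [Z0 p [H [H b [H n [H n [H n [H b]]]]] b]]
  [Z0 p [H b [H [H n [H n [H n [H b]]]] b]]]
  [Z0 p [H b [H n [H [H n [H n [H b]]] b]]]]
  [Z0 p [H b [H n [H n [H [H n [H b]] b]]]]]
  [Z0 p [H b [H n [H n [H n [H [H b] b]]]]]]
  [Z0 p [H b [H n [H n [H n [H b [H b]]]]]]]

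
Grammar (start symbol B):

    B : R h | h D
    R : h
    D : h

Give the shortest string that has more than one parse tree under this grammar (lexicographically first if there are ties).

length 2: h h has 2 parse trees

Two derivations of h h:
  B ⇒ R h ⇒ h h
  B ⇒ h D ⇒ h h

h h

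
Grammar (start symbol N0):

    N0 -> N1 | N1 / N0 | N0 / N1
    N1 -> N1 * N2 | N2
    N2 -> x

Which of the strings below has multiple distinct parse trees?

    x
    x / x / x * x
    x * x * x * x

x / x / x * x

x: 1 tree
x / x / x * x: 4 trees
x * x * x * x: 1 tree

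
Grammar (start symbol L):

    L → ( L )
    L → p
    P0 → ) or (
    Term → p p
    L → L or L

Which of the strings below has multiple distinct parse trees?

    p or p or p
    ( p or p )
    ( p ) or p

p or p or p: 2 trees
( p or p ): 1 tree
( p ) or p: 1 tree

p or p or p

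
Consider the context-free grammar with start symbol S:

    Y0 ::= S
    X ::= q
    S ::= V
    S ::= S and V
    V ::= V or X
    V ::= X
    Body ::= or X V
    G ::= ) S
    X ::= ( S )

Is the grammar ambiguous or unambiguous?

(Y0, Body, G are unreachable from S, so their rules don't affect L(S).) This is a standard precedence ladder (S over V over X), with each level left-recursive on its own operator ('and' at S, 'or' at V). That structure is LR(1), hence unambiguous.

Unambiguous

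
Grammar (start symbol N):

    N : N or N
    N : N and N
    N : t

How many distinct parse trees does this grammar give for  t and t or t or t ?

Parse trees for t and t or t or t:
  [N [N [N t] and [N t]] or [N [N t] or [N t]]]
  [N [N [N [N t] and [N t]] or [N t]] or [N t]]
  [N [N [N t] and [N [N t] or [N t]]] or [N t]]
  [N [N t] and [N [N t] or [N [N t] or [N t]]]]
  [N [N t] and [N [N [N t] or [N t]] or [N t]]]

5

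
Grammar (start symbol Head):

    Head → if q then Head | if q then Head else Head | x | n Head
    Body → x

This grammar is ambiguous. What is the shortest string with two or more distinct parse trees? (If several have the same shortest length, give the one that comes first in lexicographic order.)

if q then if q then x else x

length 1: no string has ≥2 trees
length 2: no string has ≥2 trees
length 3: no string has ≥2 trees
length 4: no string has ≥2 trees
length 5: no string has ≥2 trees
length 6: no string has ≥2 trees
length 7: no string has ≥2 trees
length 8: no string has ≥2 trees
length 9: if q then if q then x else x has 2 parse trees

Two derivations of if q then if q then x else x:
  Head ⇒ if q then Head ⇒ if q then if q then Head else Head ⇒ if q then if q then x else Head ⇒ if q then if q then x else x
  Head ⇒ if q then Head else Head ⇒ if q then if q then Head else Head ⇒ if q then if q then x else Head ⇒ if q then if q then x else x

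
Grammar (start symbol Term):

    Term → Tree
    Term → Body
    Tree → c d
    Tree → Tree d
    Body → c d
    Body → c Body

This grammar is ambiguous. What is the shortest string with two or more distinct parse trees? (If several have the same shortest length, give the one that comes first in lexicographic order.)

c d

length 2: c d has 2 parse trees

Two derivations of c d:
  Term ⇒ Tree ⇒ c d
  Term ⇒ Body ⇒ c d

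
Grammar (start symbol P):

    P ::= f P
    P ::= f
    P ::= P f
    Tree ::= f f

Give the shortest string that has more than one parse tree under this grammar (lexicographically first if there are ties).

length 1: no string has ≥2 trees
length 2: f f has 2 parse trees

Two derivations of f f:
  P ⇒ f P ⇒ f f
  P ⇒ P f ⇒ f f

f f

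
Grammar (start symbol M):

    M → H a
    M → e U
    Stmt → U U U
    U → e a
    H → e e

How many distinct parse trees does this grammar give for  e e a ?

2

Parse trees for e e a:
  [M [H e e] a]
  [M e [U e a]]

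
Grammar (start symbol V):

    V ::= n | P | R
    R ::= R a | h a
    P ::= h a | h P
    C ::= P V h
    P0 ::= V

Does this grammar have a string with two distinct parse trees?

Ambiguous

Witness: h a

Derivation 1: V ⇒ P ⇒ h a
Derivation 2: V ⇒ R ⇒ h a

Two distinct leftmost derivations for the same string.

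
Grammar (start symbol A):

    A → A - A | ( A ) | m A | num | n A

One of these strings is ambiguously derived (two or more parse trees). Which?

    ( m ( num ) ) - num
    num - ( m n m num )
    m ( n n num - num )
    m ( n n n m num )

( m ( num ) ) - num: 1 tree
num - ( m n m num ): 1 tree
m ( n n num - num ): 3 trees
m ( n n n m num ): 1 tree

m ( n n num - num )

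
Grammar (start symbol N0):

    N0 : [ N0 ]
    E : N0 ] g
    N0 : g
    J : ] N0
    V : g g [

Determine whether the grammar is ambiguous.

Unambiguous

(V, J, E are unreachable from N0, so their rules don't affect L(N0).) Each string is a nest of matched brackets around a single atom. An opening bracket forces the recursive rule; an atom forces the base rule.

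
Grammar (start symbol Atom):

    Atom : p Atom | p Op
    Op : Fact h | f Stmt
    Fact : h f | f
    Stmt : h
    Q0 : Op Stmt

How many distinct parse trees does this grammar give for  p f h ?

Parse trees for p f h:
  [Atom p [Op [Fact f] h]]
  [Atom p [Op f [Stmt h]]]

2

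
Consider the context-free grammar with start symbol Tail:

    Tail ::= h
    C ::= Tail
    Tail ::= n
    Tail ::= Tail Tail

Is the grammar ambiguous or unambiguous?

Witness: h h h

Derivation 1: Tail ⇒ Tail Tail ⇒ h Tail ⇒ h Tail Tail ⇒ h h Tail ⇒ h h h
Derivation 2: Tail ⇒ Tail Tail ⇒ Tail Tail Tail ⇒ h Tail Tail ⇒ h h Tail ⇒ h h h

Two distinct leftmost derivations for the same string.

Ambiguous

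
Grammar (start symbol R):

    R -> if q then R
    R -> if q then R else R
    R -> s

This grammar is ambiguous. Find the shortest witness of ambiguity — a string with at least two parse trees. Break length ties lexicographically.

length 1: no string has ≥2 trees
length 4: no string has ≥2 trees
length 6: no string has ≥2 trees
length 7: no string has ≥2 trees
length 9: if q then if q then s else s has 2 parse trees

Two derivations of if q then if q then s else s:
  R ⇒ if q then R ⇒ if q then if q then R else R ⇒ if q then if q then s else R ⇒ if q then if q then s else s
  R ⇒ if q then R else R ⇒ if q then if q then R else R ⇒ if q then if q then s else R ⇒ if q then if q then s else s

if q then if q then s else s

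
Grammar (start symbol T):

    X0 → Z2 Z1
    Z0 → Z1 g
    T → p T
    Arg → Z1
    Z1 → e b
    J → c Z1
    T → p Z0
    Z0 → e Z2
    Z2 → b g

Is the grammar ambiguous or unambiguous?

Witness: p e b g

Derivation 1: T ⇒ p Z0 ⇒ p Z1 g ⇒ p e b g
Derivation 2: T ⇒ p Z0 ⇒ p e Z2 ⇒ p e b g

Two distinct leftmost derivations for the same string.

Ambiguous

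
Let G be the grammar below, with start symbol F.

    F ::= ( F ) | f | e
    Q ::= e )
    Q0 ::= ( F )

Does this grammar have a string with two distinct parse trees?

(Q, Q0 are unreachable from F, so their rules don't affect L(F).) Each string is a nest of matched brackets around a single atom. An opening bracket forces the recursive rule; an atom forces the base rule.

Unambiguous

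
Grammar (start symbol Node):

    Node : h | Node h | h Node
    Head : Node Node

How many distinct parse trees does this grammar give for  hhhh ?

Parse trees for hhhh:
  [Node [Node [Node [Node h] h] h] h]
  [Node [Node [Node h [Node h]] h] h]
  [Node [Node h [Node [Node h] h]] h]
  [Node [Node h [Node h [Node h]]] h]
  [Node h [Node [Node [Node h] h] h]]
  [Node h [Node [Node h [Node h]] h]]
  [Node h [Node h [Node [Node h] h]]]
  [Node h [Node h [Node h [Node h]]]]

8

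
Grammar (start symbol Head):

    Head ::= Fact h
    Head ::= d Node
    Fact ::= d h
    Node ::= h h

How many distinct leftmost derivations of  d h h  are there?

Parse trees for d h h:
  [Head [Fact d h] h]
  [Head d [Node h h]]

2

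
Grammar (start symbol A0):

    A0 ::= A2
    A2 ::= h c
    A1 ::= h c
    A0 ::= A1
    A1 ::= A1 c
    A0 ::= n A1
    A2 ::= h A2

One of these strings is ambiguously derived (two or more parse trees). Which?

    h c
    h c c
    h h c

h c

h c: 2 trees
h c c: 1 tree
h h c: 1 tree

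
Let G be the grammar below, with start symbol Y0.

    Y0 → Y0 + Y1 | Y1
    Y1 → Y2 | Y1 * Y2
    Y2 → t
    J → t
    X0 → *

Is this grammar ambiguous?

Unambiguous

(J, X0 are unreachable from Y0, so their rules don't affect L(Y0).) The grammar is stratified — Y0 handles '+' (left-recursive), Y1 handles '*', Y2 atoms. Each operator has a fixed associativity and precedence level, so every string has one parse.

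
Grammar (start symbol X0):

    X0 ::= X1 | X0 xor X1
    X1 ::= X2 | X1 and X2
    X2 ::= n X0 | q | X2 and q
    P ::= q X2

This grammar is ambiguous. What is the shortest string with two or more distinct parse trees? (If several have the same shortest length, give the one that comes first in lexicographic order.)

q and q

length 1: no string has ≥2 trees
length 2: no string has ≥2 trees
length 3: q and q has 2 parse trees

Two derivations of q and q:
  X0 ⇒ X1 ⇒ X2 ⇒ X2 and q ⇒ q and q
  X0 ⇒ X1 ⇒ X1 and X2 ⇒ X2 and X2 ⇒ q and X2 ⇒ q and q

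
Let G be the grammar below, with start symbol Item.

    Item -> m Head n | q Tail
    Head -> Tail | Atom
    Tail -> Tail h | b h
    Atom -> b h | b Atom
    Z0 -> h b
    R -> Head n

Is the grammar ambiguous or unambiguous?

Witness: m b h n

Derivation 1: Item ⇒ m Head n ⇒ m Tail n ⇒ m b h n
Derivation 2: Item ⇒ m Head n ⇒ m Atom n ⇒ m b h n

Two distinct leftmost derivations for the same string.

Ambiguous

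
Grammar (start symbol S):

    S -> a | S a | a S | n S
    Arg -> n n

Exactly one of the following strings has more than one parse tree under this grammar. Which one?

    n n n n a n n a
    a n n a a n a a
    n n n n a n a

a n n a a n a a

n n n n a n n a: 1 tree
a n n a a n a a: 8 trees
n n n n a n a: 1 tree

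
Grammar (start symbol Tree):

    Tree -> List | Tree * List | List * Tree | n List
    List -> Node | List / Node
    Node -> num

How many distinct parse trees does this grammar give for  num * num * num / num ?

4

Parse trees for num * num * num / num:
  [Tree [Tree [Tree [List [Node num]]] * [List [Node num]]] * [List [List [Node num]] / [Node num]]]
  [Tree [Tree [List [Node num]] * [Tree [List [Node num]]]] * [List [List [Node num]] / [Node num]]]
  [Tree [List [Node num]] * [Tree [Tree [List [Node num]]] * [List [List [Node num]] / [Node num]]]]
  [Tree [List [Node num]] * [Tree [List [Node num]] * [Tree [List [List [Node num]] / [Node num]]]]]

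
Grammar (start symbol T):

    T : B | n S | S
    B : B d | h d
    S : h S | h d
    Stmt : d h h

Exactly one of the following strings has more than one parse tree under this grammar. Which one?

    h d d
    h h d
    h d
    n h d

h d

h d d: 1 tree
h h d: 1 tree
h d: 2 trees
n h d: 1 tree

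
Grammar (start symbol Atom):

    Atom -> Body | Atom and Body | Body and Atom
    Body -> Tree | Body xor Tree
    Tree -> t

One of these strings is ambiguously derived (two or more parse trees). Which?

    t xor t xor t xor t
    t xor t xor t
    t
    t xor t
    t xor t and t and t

t xor t and t and t

t xor t xor t xor t: 1 tree
t xor t xor t: 1 tree
t: 1 tree
t xor t: 1 tree
t xor t and t and t: 4 trees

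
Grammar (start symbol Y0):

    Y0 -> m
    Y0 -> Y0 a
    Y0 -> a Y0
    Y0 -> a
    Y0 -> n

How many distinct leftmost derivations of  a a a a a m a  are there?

6

Parse trees for a a a a a m a:
  [Y0 [Y0 a [Y0 a [Y0 a [Y0 a [Y0 a [Y0 m]]]]]] a]
  [Y0 a [Y0 [Y0 a [Y0 a [Y0 a [Y0 a [Y0 m]]]]] a]]
  [Y0 a [Y0 a [Y0 [Y0 a [Y0 a [Y0 a [Y0 m]]]] a]]]
  [Y0 a [Y0 a [Y0 a [Y0 [Y0 a [Y0 a [Y0 m]]] a]]]]
  [Y0 a [Y0 a [Y0 a [Y0 a [Y0 [Y0 a [Y0 m]] a]]]]]
  [Y0 a [Y0 a [Y0 a [Y0 a [Y0 a [Y0 [Y0 m] a]]]]]]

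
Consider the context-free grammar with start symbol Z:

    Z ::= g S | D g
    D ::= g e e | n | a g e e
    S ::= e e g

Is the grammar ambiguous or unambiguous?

Witness: g e e g

Derivation 1: Z ⇒ g S ⇒ g e e g
Derivation 2: Z ⇒ D g ⇒ g e e g

Two distinct leftmost derivations for the same string.

Ambiguous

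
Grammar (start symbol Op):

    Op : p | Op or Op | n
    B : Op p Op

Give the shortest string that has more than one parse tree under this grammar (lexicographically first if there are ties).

n or n or n

length 1: no string has ≥2 trees
length 3: no string has ≥2 trees
length 5: n or n or n has 2 parse trees

Two derivations of n or n or n:
  Op ⇒ Op or Op ⇒ Op or Op or Op ⇒ n or Op or Op ⇒ n or n or Op ⇒ n or n or n
  Op ⇒ Op or Op ⇒ n or Op ⇒ n or Op or Op ⇒ n or n or Op ⇒ n or n or n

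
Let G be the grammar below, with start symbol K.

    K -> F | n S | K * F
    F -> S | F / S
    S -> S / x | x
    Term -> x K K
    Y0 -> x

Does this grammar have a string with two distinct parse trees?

Witness: x / x

Derivation 1: K ⇒ F ⇒ S ⇒ S / x ⇒ x / x
Derivation 2: K ⇒ F ⇒ F / S ⇒ S / S ⇒ x / S ⇒ x / x

Two distinct leftmost derivations for the same string.

Ambiguous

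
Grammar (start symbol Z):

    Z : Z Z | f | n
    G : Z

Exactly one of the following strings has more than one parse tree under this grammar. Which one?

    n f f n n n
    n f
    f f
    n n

n f f n n n: 42 trees
n f: 1 tree
f f: 1 tree
n n: 1 tree

n f f n n n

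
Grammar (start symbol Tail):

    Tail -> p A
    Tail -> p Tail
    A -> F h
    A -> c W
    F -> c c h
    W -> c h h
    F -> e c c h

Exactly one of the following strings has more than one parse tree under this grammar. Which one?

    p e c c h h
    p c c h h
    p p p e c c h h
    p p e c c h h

p c c h h

p e c c h h: 1 tree
p c c h h: 2 trees
p p p e c c h h: 1 tree
p p e c c h h: 1 tree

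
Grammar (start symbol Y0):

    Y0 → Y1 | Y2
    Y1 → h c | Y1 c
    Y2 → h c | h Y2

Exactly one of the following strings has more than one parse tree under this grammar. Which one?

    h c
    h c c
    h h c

h c: 2 trees
h c c: 1 tree
h h c: 1 tree

h c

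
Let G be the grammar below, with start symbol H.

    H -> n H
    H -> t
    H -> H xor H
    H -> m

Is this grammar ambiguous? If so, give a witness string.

Ambiguous

Witness: n m xor m

Derivation 1: H ⇒ n H ⇒ n H xor H ⇒ n m xor H ⇒ n m xor m
Derivation 2: H ⇒ H xor H ⇒ n H xor H ⇒ n m xor H ⇒ n m xor m

Two distinct leftmost derivations for the same string.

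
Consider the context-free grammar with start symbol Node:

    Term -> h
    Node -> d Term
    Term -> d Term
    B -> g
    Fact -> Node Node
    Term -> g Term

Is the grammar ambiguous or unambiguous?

Unambiguous

Only Node, Term are reachable from Node; ignoring the rest: The reachable rules are right-linear with at most one rule per (nonterminal, next-terminal) pair. Each input token forces the next rule, so parsing is deterministic.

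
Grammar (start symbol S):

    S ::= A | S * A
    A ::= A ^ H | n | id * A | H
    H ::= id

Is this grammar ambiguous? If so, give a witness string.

Ambiguous

Witness: id * id

Derivation 1: S ⇒ A ⇒ id * A ⇒ id * H ⇒ id * id
Derivation 2: S ⇒ S * A ⇒ A * A ⇒ H * A ⇒ id * A ⇒ id * H ⇒ id * id

Two distinct leftmost derivations for the same string.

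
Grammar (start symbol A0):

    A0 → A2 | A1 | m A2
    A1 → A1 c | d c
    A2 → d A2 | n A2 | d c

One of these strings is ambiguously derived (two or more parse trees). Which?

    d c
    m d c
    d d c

d c

d c: 2 trees
m d c: 1 tree
d d c: 1 tree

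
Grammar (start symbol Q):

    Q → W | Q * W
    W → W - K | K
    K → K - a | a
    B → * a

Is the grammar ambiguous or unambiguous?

Witness: a - a

Derivation 1: Q ⇒ W ⇒ W - K ⇒ K - K ⇒ a - K ⇒ a - a
Derivation 2: Q ⇒ W ⇒ K ⇒ K - a ⇒ a - a

Two distinct leftmost derivations for the same string.

Ambiguous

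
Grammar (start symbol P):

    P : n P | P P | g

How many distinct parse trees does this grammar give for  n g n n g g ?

Parse trees for n g n n g g (showing first 6 of 9):
  [P n [P [P g] [P n [P n [P [P g] [P g]]]]]]
  [P n [P [P g] [P n [P [P n [P g]] [P g]]]]]
  [P n [P [P g] [P [P n [P n [P g]]] [P g]]]]
  [P n [P [P [P g] [P n [P n [P g]]]] [P g]]]
  [P [P n [P g]] [P n [P n [P [P g] [P g]]]]]
  [P [P n [P g]] [P n [P [P n [P g]] [P g]]]]

9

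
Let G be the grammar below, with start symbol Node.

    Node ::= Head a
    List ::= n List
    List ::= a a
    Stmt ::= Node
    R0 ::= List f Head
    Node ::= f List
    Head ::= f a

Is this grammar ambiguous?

Witness: f a a

Derivation 1: Node ⇒ Head a ⇒ f a a
Derivation 2: Node ⇒ f List ⇒ f a a

Two distinct leftmost derivations for the same string.

Ambiguous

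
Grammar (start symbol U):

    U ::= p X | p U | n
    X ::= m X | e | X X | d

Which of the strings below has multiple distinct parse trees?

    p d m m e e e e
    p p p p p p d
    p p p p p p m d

p d m m e e e e

p d m m e e e e: 48 trees
p p p p p p d: 1 tree
p p p p p p m d: 1 tree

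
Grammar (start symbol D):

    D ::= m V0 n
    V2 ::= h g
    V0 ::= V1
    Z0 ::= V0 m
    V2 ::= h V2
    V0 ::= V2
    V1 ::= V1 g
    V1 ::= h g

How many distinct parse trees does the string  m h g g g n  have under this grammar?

Parse trees for m h g g g n:
  [D m [V0 [V1 [V1 [V1 h g] g] g]] n]

1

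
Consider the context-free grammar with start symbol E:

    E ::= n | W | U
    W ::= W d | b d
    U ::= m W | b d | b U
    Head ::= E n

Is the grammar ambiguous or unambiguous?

Witness: b d

Derivation 1: E ⇒ W ⇒ b d
Derivation 2: E ⇒ U ⇒ b d

Two distinct leftmost derivations for the same string.

Ambiguous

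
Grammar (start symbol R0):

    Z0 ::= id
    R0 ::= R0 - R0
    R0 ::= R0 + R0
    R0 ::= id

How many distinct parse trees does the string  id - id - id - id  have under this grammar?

Parse trees for id - id - id - id:
  [R0 [R0 id] - [R0 [R0 id] - [R0 [R0 id] - [R0 id]]]]
  [R0 [R0 id] - [R0 [R0 [R0 id] - [R0 id]] - [R0 id]]]
  [R0 [R0 [R0 id] - [R0 id]] - [R0 [R0 id] - [R0 id]]]
  [R0 [R0 [R0 id] - [R0 [R0 id] - [R0 id]]] - [R0 id]]
  [R0 [R0 [R0 [R0 id] - [R0 id]] - [R0 id]] - [R0 id]]

5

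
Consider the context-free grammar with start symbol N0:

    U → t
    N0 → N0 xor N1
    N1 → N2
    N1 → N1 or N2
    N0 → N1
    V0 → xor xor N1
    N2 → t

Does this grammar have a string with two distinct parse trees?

Unambiguous

(V0, U are unreachable from N0, so their rules don't affect L(N0).) N0 → N0 xor N1 | N1  ;  N1 → N1 or N2 | N2  — a left-associative chain with N2 at the bottom. Each string factors uniquely by precedence.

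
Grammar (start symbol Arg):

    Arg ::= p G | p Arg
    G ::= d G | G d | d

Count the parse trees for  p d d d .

Parse trees for p d d d:
  [Arg p [G d [G d [G d]]]]
  [Arg p [G d [G [G d] d]]]
  [Arg p [G [G d [G d]] d]]
  [Arg p [G [G [G d] d] d]]

4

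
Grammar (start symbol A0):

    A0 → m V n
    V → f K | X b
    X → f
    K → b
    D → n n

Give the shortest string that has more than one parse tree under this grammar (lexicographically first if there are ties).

m f b n

length 4: m f b n has 2 parse trees

Two derivations of m f b n:
  A0 ⇒ m V n ⇒ m f K n ⇒ m f b n
  A0 ⇒ m V n ⇒ m X b n ⇒ m f b n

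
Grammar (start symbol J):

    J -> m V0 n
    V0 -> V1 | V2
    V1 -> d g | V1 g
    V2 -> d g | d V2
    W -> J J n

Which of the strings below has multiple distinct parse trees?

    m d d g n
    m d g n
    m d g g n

m d g n

m d d g n: 1 tree
m d g n: 2 trees
m d g g n: 1 tree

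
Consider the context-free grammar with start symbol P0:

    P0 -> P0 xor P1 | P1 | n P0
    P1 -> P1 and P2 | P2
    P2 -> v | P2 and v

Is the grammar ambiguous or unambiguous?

Ambiguous

Witness: v and v

Derivation 1: P0 ⇒ P1 ⇒ P1 and P2 ⇒ P2 and P2 ⇒ v and P2 ⇒ v and v
Derivation 2: P0 ⇒ P1 ⇒ P2 ⇒ P2 and v ⇒ v and v

Two distinct leftmost derivations for the same string.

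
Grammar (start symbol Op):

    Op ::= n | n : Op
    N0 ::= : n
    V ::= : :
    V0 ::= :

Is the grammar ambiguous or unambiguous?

Unambiguous

(N0, V, V0 are unreachable from Op, so their rules don't affect L(Op).) Right-recursive list with a separator: after each atom, whether the separator follows determines the rule. One parse per string.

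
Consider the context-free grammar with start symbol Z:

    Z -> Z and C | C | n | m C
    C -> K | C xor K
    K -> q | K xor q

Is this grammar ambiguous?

Ambiguous

Witness: q xor q

Derivation 1: Z ⇒ C ⇒ K ⇒ K xor q ⇒ q xor q
Derivation 2: Z ⇒ C ⇒ C xor K ⇒ K xor K ⇒ q xor K ⇒ q xor q

Two distinct leftmost derivations for the same string.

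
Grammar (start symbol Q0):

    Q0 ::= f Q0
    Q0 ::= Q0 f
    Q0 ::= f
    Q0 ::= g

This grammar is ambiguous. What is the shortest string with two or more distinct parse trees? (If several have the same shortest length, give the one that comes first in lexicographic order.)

length 1: no string has ≥2 trees
length 2: f f has 2 parse trees

Two derivations of f f:
  Q0 ⇒ f Q0 ⇒ f f
  Q0 ⇒ Q0 f ⇒ f f

f f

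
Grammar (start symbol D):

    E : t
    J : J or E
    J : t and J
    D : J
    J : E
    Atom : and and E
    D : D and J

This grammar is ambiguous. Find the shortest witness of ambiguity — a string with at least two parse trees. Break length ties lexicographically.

length 1: no string has ≥2 trees
length 3: t and t has 2 parse trees

Two derivations of t and t:
  D ⇒ J ⇒ t and J ⇒ t and E ⇒ t and t
  D ⇒ D and J ⇒ J and J ⇒ E and J ⇒ t and J ⇒ t and E ⇒ t and t

t and t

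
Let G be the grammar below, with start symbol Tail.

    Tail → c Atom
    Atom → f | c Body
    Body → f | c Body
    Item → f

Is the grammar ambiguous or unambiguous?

(Item is unreachable from Tail, so its rules don't affect L(Tail).) The reachable rules are right-linear with at most one rule per (nonterminal, next-terminal) pair. Each input token forces the next rule, so parsing is deterministic.

Unambiguous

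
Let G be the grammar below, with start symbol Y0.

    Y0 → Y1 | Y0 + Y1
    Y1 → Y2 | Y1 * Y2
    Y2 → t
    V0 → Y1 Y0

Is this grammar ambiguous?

Unambiguous

(V0 is unreachable from Y0, so its rules don't affect L(Y0).) The grammar is stratified — Y0 handles '+' (left-recursive), Y1 handles '*', Y2 atoms. Each operator has a fixed associativity and precedence level, so every string has one parse.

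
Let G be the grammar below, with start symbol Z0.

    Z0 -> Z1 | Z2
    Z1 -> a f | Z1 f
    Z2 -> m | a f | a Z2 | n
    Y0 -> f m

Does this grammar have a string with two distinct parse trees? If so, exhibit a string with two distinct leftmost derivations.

Witness: a f

Derivation 1: Z0 ⇒ Z1 ⇒ a f
Derivation 2: Z0 ⇒ Z2 ⇒ a f

Two distinct leftmost derivations for the same string.

Ambiguous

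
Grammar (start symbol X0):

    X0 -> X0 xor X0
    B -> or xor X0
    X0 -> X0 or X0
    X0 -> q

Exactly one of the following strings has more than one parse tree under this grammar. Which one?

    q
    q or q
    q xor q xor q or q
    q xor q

q: 1 tree
q or q: 1 tree
q xor q xor q or q: 5 trees
q xor q: 1 tree

q xor q xor q or q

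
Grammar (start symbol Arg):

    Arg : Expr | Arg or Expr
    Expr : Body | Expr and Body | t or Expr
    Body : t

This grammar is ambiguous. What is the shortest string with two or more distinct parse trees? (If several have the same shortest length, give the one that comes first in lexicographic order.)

t or t

length 1: no string has ≥2 trees
length 3: t or t has 2 parse trees

Two derivations of t or t:
  Arg ⇒ Expr ⇒ t or Expr ⇒ t or Body ⇒ t or t
  Arg ⇒ Arg or Expr ⇒ Expr or Expr ⇒ Body or Expr ⇒ t or Expr ⇒ t or Body ⇒ t or t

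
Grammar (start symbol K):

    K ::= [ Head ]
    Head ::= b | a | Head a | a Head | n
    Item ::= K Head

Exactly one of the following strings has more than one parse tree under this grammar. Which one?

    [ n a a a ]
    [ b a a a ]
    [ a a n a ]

[ a a n a ]

[ n a a a ]: 1 tree
[ b a a a ]: 1 tree
[ a a n a ]: 3 trees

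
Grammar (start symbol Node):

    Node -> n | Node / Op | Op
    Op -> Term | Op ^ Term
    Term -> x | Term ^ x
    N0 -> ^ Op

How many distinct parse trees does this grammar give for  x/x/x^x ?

2

Parse trees for x/x/x^x:
  [Node [Node [Node [Op [Term x]]] / [Op [Term x]]] / [Op [Term [Term x] ^ x]]]
  [Node [Node [Node [Op [Term x]]] / [Op [Term x]]] / [Op [Op [Term x]] ^ [Term x]]]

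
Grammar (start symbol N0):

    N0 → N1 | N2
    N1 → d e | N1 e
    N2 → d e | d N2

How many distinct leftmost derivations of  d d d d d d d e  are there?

1

Parse trees for d d d d d d d e:
  [N0 [N2 d [N2 d [N2 d [N2 d [N2 d [N2 d [N2 d e]]]]]]]]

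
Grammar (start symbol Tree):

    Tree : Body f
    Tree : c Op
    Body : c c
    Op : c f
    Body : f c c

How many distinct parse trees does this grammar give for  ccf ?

2

Parse trees for ccf:
  [Tree [Body c c] f]
  [Tree c [Op c f]]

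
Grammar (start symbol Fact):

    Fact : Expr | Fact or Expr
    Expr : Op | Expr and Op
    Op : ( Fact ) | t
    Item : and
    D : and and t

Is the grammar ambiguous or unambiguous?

(Item, D are unreachable from Fact, so their rules don't affect L(Fact).) This is a standard precedence ladder (Fact over Expr over Op), with each level left-recursive on its own operator ('or' at Fact, 'and' at Expr). That structure is LR(1), hence unambiguous.

Unambiguous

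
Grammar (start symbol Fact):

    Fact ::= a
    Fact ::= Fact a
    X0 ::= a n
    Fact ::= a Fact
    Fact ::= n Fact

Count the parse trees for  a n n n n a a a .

Parse trees for a n n n n a a a (showing first 6 of 29):
  [Fact [Fact [Fact a [Fact n [Fact n [Fact n [Fact n [Fact a]]]]]] a] a]
  [Fact [Fact a [Fact [Fact n [Fact n [Fact n [Fact n [Fact a]]]]] a]] a]
  [Fact [Fact a [Fact n [Fact [Fact n [Fact n [Fact n [Fact a]]]] a]]] a]
  [Fact [Fact a [Fact n [Fact n [Fact [Fact n [Fact n [Fact a]]] a]]]] a]
  [Fact [Fact a [Fact n [Fact n [Fact n [Fact [Fact n [Fact a]] a]]]]] a]
  [Fact [Fact a [Fact n [Fact n [Fact n [Fact n [Fact [Fact a] a]]]]]] a]

29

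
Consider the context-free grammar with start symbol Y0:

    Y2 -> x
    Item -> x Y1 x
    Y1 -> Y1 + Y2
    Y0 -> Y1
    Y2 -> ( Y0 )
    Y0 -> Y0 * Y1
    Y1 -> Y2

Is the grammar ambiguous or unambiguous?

(Item is unreachable from Y0, so its rules don't affect L(Y0).) The grammar is stratified — Y0 handles '*' (left-recursive), Y1 handles '+', Y2 atoms. Each operator has a fixed associativity and precedence level, so every string has one parse.

Unambiguous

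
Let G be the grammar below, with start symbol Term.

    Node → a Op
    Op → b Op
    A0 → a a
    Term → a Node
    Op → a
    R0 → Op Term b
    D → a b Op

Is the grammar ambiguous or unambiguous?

Unambiguous

Only Term, Node, Op are reachable from Term; ignoring the rest: Restricted to the reachable nonterminals, every rule has the form A → t or A → t B, and no two rules for the same A share a first terminal. The grammar encodes a DFA — one run per string.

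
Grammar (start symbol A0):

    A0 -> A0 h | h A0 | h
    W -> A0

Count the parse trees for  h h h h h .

16

Parse trees for h h h h h (showing first 6 of 16):
  [A0 [A0 [A0 [A0 [A0 h] h] h] h] h]
  [A0 [A0 [A0 [A0 h [A0 h]] h] h] h]
  [A0 [A0 [A0 h [A0 [A0 h] h]] h] h]
  [A0 [A0 [A0 h [A0 h [A0 h]]] h] h]
  [A0 [A0 h [A0 [A0 [A0 h] h] h]] h]
  [A0 [A0 h [A0 [A0 h [A0 h]] h]] h]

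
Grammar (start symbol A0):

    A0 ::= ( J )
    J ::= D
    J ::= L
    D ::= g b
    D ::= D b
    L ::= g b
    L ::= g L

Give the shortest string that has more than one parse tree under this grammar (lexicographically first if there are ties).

length 4: ( g b ) has 2 parse trees

Two derivations of ( g b ):
  A0 ⇒ ( J ) ⇒ ( D ) ⇒ ( g b )
  A0 ⇒ ( J ) ⇒ ( L ) ⇒ ( g b )

( g b )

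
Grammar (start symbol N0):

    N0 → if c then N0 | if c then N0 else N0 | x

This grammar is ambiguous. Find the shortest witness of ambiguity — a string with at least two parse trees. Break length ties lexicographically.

length 1: no string has ≥2 trees
length 4: no string has ≥2 trees
length 6: no string has ≥2 trees
length 7: no string has ≥2 trees
length 9: if c then if c then x else x has 2 parse trees

Two derivations of if c then if c then x else x:
  N0 ⇒ if c then N0 ⇒ if c then if c then N0 else N0 ⇒ if c then if c then x else N0 ⇒ if c then if c then x else x
  N0 ⇒ if c then N0 else N0 ⇒ if c then if c then N0 else N0 ⇒ if c then if c then x else N0 ⇒ if c then if c then x else x

if c then if c then x else x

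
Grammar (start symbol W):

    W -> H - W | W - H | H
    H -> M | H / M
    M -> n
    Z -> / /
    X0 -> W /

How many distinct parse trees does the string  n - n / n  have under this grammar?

2

Parse trees for n - n / n:
  [W [H [M n]] - [W [H [H [M n]] / [M n]]]]
  [W [W [H [M n]]] - [H [H [M n]] / [M n]]]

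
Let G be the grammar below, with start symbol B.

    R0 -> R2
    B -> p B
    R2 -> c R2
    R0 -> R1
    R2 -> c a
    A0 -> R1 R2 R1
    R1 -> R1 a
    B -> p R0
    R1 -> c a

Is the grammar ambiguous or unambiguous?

Witness: p c a

Derivation 1: B ⇒ p R0 ⇒ p R2 ⇒ p c a
Derivation 2: B ⇒ p R0 ⇒ p R1 ⇒ p c a

Two distinct leftmost derivations for the same string.

Ambiguous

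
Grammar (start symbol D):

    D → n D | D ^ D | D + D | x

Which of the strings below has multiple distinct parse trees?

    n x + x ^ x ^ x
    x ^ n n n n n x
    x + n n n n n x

n x + x ^ x ^ x: 14 trees
x ^ n n n n n x: 1 tree
x + n n n n n x: 1 tree

n x + x ^ x ^ x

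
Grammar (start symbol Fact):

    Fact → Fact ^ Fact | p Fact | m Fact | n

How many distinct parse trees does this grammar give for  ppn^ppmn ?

Parse trees for ppn^ppmn:
  [Fact [Fact p [Fact p [Fact n]]] ^ [Fact p [Fact p [Fact m [Fact n]]]]]
  [Fact p [Fact [Fact p [Fact n]] ^ [Fact p [Fact p [Fact m [Fact n]]]]]]
  [Fact p [Fact p [Fact [Fact n] ^ [Fact p [Fact p [Fact m [Fact n]]]]]]]

3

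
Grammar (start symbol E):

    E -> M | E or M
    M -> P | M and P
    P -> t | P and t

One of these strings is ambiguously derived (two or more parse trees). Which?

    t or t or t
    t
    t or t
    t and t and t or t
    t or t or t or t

t or t or t: 1 tree
t: 1 tree
t or t: 1 tree
t and t and t or t: 4 trees
t or t or t or t: 1 tree

t and t and t or t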